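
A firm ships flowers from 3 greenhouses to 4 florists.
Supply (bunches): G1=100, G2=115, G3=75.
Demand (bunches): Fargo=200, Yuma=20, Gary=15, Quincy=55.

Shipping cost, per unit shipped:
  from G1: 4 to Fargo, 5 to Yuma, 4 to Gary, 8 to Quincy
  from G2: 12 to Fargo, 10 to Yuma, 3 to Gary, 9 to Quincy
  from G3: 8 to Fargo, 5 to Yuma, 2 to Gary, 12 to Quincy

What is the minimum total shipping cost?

An optimal shipping plan:
  G1→Fargo: 100 bunches
  G2→Fargo: 45 bunches
  G2→Gary: 15 bunches
  G2→Quincy: 55 bunches
  G3→Fargo: 55 bunches
  G3→Yuma: 20 bunches
Total cost = 2020.
(Supply check: G1 ships 100; G2 ships 115; G3 ships 75.)

2020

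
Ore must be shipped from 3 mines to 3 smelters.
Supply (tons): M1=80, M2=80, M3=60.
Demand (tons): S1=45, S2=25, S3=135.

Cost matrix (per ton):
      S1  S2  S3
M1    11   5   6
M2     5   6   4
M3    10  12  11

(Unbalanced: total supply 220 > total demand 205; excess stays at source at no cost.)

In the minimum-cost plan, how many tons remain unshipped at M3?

15

Minimum-cost shipments:
  M1->S2: 25 × 5 = 125
  M1->S3: 55 × 6 = 330
  M2->S3: 80 × 4 = 320
  M3->S1: 45 × 10 = 450
Total cost = 1225.
M3 ships 45 of its 60, leaving 15.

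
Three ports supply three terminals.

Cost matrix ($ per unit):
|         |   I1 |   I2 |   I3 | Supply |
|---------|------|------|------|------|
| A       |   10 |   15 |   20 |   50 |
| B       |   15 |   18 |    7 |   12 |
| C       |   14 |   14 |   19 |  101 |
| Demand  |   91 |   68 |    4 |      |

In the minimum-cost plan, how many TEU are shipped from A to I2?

Solving gives:
  A–I1: 50 × $10 = $500
  B–I1: 8 × $15 = $120
  B–I3: 4 × $7 = $28
  C–I1: 33 × $14 = $462
  C–I2: 68 × $14 = $952
Total cost = $2062.
The route A→I2 is not used.

0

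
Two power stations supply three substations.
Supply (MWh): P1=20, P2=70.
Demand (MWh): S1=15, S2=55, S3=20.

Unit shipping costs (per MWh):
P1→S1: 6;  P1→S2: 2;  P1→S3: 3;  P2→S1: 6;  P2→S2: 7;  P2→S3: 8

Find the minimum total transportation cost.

An optimal shipping plan:
  P1→S2: 20 MWh
  P2→S1: 15 MWh
  P2→S2: 35 MWh
  P2→S3: 20 MWh
Total cost = 535.
(Supply check: P1 ships 20; P2 ships 70.)

535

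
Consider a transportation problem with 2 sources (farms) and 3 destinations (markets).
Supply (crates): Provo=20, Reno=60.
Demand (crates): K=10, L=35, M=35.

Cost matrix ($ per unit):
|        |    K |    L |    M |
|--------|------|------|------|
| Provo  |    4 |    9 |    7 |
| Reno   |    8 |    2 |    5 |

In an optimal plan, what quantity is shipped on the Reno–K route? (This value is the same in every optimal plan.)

0

Solving gives:
  Provo->K: 10 × $4 = $40
  Provo->M: 10 × $7 = $70
  Reno->L: 35 × $2 = $70
  Reno->M: 25 × $5 = $125
Total cost = $305.
The route Reno→K is not used.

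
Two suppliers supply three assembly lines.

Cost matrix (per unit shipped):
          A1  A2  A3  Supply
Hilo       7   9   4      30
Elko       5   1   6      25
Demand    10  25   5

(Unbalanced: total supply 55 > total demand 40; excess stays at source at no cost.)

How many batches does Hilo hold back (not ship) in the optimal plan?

15

Minimum-cost shipments:
  Hilo→A1: 10 × 7 = 70
  Hilo→A3: 5 × 4 = 20
  Elko→A2: 25 × 1 = 25
Total cost = 115.
Hilo ships 15 of its 30, leaving 15.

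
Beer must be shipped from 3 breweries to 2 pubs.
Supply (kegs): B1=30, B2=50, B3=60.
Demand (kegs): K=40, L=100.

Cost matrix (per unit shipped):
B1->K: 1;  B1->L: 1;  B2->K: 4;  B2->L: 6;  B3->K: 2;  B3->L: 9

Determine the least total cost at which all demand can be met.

590

A cheapest plan:
  B1 to L: 30 kegs
  B2 to L: 50 kegs
  B3 to K: 40 kegs
  B3 to L: 20 kegs
Total cost = 590.
(Supply check: B1 ships 30; B2 ships 50; B3 ships 60.)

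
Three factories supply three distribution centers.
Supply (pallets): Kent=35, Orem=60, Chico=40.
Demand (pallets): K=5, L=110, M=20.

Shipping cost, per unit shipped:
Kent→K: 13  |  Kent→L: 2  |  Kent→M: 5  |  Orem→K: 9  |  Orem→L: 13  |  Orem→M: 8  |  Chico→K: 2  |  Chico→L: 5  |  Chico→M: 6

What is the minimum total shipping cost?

930

A cheapest plan:
  Kent–L: 35 × 2 = 70
  Orem–K: 5 × 9 = 45
  Orem–L: 35 × 13 = 455
  Orem–M: 20 × 8 = 160
  Chico–L: 40 × 5 = 200
Total = 70 + 45 + 455 + 160 + 200 = 930.
(Supply check: Kent ships 35; Orem ships 60; Chico ships 40.)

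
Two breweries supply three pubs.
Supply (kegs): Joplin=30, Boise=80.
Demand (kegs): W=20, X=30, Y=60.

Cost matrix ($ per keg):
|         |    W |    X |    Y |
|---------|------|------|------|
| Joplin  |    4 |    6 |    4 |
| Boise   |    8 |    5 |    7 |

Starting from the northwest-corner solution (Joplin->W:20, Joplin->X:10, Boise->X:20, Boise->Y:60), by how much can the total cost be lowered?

40

Current plan cost = 20·4 + 10·6 + 20·5 + 60·7 = $660.
Optimal plan:
  Joplin->W: 20 × $4 = $80
  Joplin->Y: 10 × $4 = $40
  Boise->X: 30 × $5 = $150
  Boise->Y: 50 × $7 = $350
Optimal cost = $620.
Saving = 660 − 620 = $40.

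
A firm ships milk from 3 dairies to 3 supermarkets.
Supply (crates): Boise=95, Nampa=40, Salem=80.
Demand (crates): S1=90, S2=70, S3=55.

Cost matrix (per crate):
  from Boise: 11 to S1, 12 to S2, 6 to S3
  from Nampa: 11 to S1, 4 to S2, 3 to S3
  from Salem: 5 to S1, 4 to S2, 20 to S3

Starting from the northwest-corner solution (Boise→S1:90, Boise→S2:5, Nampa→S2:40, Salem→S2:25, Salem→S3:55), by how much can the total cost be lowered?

1110

Current plan cost = 90·11 + 5·12 + 40·4 + 25·4 + 55·20 = 2410.
Optimal plan:
  Boise to S1: 40 × 11 = 440
  Boise to S3: 55 × 6 = 330
  Nampa to S2: 40 × 4 = 160
  Salem to S1: 50 × 5 = 250
  Salem to S2: 30 × 4 = 120
Optimal cost = 1300.
Saving = 2410 − 1300 = 1110.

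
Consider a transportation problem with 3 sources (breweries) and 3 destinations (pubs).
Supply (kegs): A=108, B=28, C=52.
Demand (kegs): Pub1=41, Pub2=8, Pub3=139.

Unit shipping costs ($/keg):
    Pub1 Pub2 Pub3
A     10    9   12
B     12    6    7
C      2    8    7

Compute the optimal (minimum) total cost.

1627

An optimal shipping plan:
  A to Pub2: 8 × $9 = $72
  A to Pub3: 100 × $12 = $1200
  B to Pub3: 28 × $7 = $196
  C to Pub1: 41 × $2 = $82
  C to Pub3: 11 × $7 = $77
Total = 72 + 1200 + 196 + 82 + 77 = $1627.
(Supply check: A ships 108; B ships 28; C ships 52.)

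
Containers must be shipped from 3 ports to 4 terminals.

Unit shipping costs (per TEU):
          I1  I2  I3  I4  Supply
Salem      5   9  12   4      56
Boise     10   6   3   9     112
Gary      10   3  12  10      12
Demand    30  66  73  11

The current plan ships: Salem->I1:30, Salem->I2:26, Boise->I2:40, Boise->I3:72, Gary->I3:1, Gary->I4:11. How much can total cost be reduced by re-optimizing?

144

Current plan cost = 30·5 + 26·9 + 40·6 + 72·3 + 1·12 + 11·10 = 962.
Optimal plan:
  Salem–I1: 30 × 5 = 150
  Salem–I2: 15 × 9 = 135
  Salem–I4: 11 × 4 = 44
  Boise–I2: 39 × 6 = 234
  Boise–I3: 73 × 3 = 219
  Gary–I2: 12 × 3 = 36
Optimal cost = 818.
Saving = 962 − 818 = 144.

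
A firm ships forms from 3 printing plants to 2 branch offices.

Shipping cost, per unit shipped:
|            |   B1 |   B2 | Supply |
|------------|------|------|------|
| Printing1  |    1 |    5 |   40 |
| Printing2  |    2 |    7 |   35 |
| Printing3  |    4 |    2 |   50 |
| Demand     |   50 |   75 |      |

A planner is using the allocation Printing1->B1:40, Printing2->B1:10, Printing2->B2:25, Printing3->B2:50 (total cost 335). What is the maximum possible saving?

Current plan cost = 40·1 + 10·2 + 25·7 + 50·2 = 335.
Optimal plan:
  Printing1–B1: 15 × 1 = 15
  Printing1–B2: 25 × 5 = 125
  Printing2–B1: 35 × 2 = 70
  Printing3–B2: 50 × 2 = 100
Optimal cost = 310.
Saving = 335 − 310 = 25.

25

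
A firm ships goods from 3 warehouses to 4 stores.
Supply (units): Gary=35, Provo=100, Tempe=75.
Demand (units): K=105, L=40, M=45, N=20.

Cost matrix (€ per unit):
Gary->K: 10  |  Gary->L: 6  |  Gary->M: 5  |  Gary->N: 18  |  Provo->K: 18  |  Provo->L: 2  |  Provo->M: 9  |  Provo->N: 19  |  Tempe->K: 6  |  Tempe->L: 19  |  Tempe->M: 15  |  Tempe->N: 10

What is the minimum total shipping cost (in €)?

Optimal allocation:
  Gary to K: 35 × €10 = €350
  Provo to L: 40 × €2 = €80
  Provo to M: 45 × €9 = €405
  Provo to N: 15 × €19 = €285
  Tempe to K: 70 × €6 = €420
  Tempe to N: 5 × €10 = €50
Total = 350 + 80 + 405 + 285 + 420 + 50 = €1590.

1590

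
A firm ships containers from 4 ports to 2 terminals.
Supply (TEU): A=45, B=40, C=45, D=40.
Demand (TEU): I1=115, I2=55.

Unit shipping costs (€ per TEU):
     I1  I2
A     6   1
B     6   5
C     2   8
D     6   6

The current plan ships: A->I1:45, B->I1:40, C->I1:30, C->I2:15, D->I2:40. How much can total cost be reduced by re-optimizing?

325

Current plan cost = 45·6 + 40·6 + 30·2 + 15·8 + 40·6 = €930.
Optimal plan:
  A–I2: 45 × €1 = €45
  B–I1: 30 × €6 = €180
  B–I2: 10 × €5 = €50
  C–I1: 45 × €2 = €90
  D–I1: 40 × €6 = €240
Optimal cost = €605.
Saving = 930 − 605 = €325.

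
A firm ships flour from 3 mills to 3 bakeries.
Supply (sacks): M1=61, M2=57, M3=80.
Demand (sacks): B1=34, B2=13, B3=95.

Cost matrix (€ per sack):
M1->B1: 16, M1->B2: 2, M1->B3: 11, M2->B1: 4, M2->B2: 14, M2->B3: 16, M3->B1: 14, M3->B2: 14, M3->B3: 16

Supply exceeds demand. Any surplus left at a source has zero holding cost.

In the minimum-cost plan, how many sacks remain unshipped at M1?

An optimal plan:
  M1 to B2: 13 × €2 = €26
  M1 to B3: 48 × €11 = €528
  M2 to B1: 34 × €4 = €136
  M2 to B3: 23 × €16 = €368
  M3 to B3: 24 × €16 = €384
Total cost = €1442.
M1 ships 61 of its 61, leaving 0.

0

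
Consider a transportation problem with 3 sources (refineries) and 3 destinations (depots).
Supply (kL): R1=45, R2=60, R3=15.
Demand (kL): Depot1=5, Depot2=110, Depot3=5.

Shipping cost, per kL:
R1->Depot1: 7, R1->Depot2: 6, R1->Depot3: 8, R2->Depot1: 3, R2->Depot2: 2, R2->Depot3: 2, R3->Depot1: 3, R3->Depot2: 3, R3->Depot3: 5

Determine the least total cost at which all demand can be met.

An optimal shipping plan:
  R1->Depot2: 45 × 6 = 270
  R2->Depot2: 55 × 2 = 110
  R2->Depot3: 5 × 2 = 10
  R3->Depot1: 5 × 3 = 15
  R3->Depot2: 10 × 3 = 30
Total = 270 + 110 + 10 + 15 + 30 = 435.

435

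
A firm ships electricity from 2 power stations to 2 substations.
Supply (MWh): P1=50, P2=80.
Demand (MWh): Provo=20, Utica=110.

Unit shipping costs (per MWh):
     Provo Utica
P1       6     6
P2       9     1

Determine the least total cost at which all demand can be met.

380

Optimal allocation:
  P1–Provo: 20 MWh
  P1–Utica: 30 MWh
  P2–Utica: 80 MWh
Total cost = 380.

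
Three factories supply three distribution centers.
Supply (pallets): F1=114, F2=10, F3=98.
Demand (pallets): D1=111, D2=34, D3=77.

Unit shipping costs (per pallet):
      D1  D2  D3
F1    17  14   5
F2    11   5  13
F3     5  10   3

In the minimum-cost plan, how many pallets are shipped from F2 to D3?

0

Solving gives:
  F1→D1: 13 × 17 = 221
  F1→D2: 24 × 14 = 336
  F1→D3: 77 × 5 = 385
  F2→D2: 10 × 5 = 50
  F3→D1: 98 × 5 = 490
Total cost = 1482.
The route F2→D3 is not used.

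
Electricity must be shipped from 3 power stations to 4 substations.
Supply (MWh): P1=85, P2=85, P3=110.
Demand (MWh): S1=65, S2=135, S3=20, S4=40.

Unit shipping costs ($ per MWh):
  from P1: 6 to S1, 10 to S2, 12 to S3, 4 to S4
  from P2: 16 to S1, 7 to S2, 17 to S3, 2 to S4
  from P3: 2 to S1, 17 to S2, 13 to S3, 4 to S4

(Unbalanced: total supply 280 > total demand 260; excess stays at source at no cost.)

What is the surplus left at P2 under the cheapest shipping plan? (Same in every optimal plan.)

0

An optimal plan:
  P1->S2: 50 × $10 = $500
  P1->S3: 20 × $12 = $240
  P2->S2: 85 × $7 = $595
  P3->S1: 65 × $2 = $130
  P3->S4: 40 × $4 = $160
Total cost = $1625.
P2 ships 85 of its 85, leaving 0.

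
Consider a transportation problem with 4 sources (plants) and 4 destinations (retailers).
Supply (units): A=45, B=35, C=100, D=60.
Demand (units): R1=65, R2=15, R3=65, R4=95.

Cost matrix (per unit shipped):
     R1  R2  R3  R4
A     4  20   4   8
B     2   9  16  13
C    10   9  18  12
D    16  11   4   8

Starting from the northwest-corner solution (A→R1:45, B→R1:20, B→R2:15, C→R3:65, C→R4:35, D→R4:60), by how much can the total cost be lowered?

740

Current plan cost = 45·4 + 20·2 + 15·9 + 65·18 + 35·12 + 60·8 = 2425.
Optimal plan:
  A->R1: 30 × 4 = 120
  A->R3: 5 × 4 = 20
  A->R4: 10 × 8 = 80
  B->R1: 35 × 2 = 70
  C->R2: 15 × 9 = 135
  C->R4: 85 × 12 = 1020
  D->R3: 60 × 4 = 240
Optimal cost = 1685.
Saving = 2425 − 1685 = 740.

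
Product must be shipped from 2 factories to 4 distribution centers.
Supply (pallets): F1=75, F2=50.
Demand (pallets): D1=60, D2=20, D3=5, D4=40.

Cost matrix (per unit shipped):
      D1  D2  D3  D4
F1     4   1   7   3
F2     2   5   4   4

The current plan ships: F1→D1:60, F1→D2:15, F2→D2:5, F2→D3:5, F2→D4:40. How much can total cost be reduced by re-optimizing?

Current plan cost = 60·4 + 15·1 + 5·5 + 5·4 + 40·4 = 460.
Optimal plan:
  F1 to D1: 15 × 4 = 60
  F1 to D2: 20 × 1 = 20
  F1 to D4: 40 × 3 = 120
  F2 to D1: 45 × 2 = 90
  F2 to D3: 5 × 4 = 20
Optimal cost = 310.
Saving = 460 − 310 = 150.

150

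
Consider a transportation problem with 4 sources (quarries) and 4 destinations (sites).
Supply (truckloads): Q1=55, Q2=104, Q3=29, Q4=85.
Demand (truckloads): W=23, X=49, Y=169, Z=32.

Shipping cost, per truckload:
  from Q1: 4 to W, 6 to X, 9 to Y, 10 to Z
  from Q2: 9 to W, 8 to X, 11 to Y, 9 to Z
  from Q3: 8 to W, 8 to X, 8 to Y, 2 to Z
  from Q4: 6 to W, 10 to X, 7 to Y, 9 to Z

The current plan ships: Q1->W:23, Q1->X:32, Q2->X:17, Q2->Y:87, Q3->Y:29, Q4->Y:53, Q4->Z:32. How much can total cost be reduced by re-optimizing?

244

Current plan cost = 23·4 + 32·6 + 17·8 + 87·11 + 29·8 + 53·7 + 32·9 = 2268.
Optimal plan:
  Q1–W: 23 × 4 = 92
  Q1–X: 32 × 6 = 192
  Q2–X: 17 × 8 = 136
  Q2–Y: 84 × 11 = 924
  Q2–Z: 3 × 9 = 27
  Q3–Z: 29 × 2 = 58
  Q4–Y: 85 × 7 = 595
Optimal cost = 2024.
Saving = 2268 − 2024 = 244.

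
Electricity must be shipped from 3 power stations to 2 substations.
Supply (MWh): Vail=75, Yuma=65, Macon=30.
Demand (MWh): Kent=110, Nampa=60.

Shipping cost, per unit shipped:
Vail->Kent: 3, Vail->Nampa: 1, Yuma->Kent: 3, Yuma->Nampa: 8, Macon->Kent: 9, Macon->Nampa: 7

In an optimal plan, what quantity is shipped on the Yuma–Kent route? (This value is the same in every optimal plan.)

Solving gives:
  Vail→Kent: 15 × 3 = 45
  Vail→Nampa: 60 × 1 = 60
  Yuma→Kent: 65 × 3 = 195
  Macon→Kent: 30 × 9 = 270
Total cost = 570.
So Yuma→Kent carries 65 MWh.

65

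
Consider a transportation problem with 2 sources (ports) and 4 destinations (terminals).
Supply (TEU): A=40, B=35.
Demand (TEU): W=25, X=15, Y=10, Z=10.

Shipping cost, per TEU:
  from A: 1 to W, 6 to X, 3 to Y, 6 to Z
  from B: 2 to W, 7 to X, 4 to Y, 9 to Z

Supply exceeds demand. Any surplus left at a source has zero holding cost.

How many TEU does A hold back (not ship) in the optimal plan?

0

Minimum-cost shipments:
  A to W: 25 × 1 = 25
  A to X: 5 × 6 = 30
  A to Z: 10 × 6 = 60
  B to X: 10 × 7 = 70
  B to Y: 10 × 4 = 40
Total cost = 225.
A ships 40 of its 40, leaving 0.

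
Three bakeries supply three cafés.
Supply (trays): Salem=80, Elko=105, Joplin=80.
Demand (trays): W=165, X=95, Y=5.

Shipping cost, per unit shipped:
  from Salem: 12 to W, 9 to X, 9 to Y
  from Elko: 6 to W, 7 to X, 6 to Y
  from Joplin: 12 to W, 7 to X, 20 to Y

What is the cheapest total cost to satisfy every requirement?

2090

An optimal shipping plan:
  Salem->W: 60 trays
  Salem->X: 15 trays
  Salem->Y: 5 trays
  Elko->W: 105 trays
  Joplin->X: 80 trays
Total cost = 2090.
(Supply check: Salem ships 80; Elko ships 105; Joplin ships 80.)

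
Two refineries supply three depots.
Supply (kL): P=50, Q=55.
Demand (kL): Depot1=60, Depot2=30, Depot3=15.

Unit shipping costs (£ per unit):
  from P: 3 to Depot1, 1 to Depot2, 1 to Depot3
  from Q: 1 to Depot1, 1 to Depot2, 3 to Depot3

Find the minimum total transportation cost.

One minimum-cost allocation:
  P->Depot1: 5 kL
  P->Depot2: 30 kL
  P->Depot3: 15 kL
  Q->Depot1: 55 kL
Total cost = £115.
(Supply check: P ships 50; Q ships 55.)

115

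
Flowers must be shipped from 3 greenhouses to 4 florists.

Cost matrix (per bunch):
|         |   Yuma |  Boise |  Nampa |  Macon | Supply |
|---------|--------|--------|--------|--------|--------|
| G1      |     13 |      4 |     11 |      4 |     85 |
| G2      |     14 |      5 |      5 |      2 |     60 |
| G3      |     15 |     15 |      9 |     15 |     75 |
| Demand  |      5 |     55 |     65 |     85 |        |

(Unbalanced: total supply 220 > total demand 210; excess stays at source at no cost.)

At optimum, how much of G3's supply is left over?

An optimal plan:
  G1 to Yuma: 5 × 13 = 65
  G1 to Boise: 55 × 4 = 220
  G1 to Macon: 25 × 4 = 100
  G2 to Macon: 60 × 2 = 120
  G3 to Nampa: 65 × 9 = 585
Total cost = 1090.
G3 ships 65 of its 75, leaving 10.

10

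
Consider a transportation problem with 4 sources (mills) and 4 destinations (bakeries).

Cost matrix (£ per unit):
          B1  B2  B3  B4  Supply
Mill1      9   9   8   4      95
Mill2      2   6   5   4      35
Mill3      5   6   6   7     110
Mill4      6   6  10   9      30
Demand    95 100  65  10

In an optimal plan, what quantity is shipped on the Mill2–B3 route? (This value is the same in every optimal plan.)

0

Solving gives:
  Mill1→B2: 20 sacks
  Mill1→B3: 65 sacks
  Mill1→B4: 10 sacks
  Mill2→B1: 35 sacks
  Mill3→B1: 60 sacks
  Mill3→B2: 50 sacks
  Mill4→B2: 30 sacks
Total cost = £1590.
The route Mill2→B3 is not used.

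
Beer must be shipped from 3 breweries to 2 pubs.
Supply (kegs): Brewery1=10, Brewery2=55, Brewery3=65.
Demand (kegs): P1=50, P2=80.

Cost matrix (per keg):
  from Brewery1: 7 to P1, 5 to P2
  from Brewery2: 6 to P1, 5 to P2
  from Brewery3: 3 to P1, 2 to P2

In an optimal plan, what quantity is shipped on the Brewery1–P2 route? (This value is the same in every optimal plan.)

Optimal shipments:
  Brewery1 to P2: 10 × 5 = 50
  Brewery2 to P1: 50 × 6 = 300
  Brewery2 to P2: 5 × 5 = 25
  Brewery3 to P2: 65 × 2 = 130
Total cost = 505.
So Brewery1→P2 carries 10 kegs.

10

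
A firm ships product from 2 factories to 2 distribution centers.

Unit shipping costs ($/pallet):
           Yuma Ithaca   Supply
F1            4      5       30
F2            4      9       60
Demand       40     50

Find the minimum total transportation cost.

Optimal allocation:
  F1→Ithaca: 30 × $5 = $150
  F2→Yuma: 40 × $4 = $160
  F2→Ithaca: 20 × $9 = $180
Total = 150 + 160 + 180 = $490.

490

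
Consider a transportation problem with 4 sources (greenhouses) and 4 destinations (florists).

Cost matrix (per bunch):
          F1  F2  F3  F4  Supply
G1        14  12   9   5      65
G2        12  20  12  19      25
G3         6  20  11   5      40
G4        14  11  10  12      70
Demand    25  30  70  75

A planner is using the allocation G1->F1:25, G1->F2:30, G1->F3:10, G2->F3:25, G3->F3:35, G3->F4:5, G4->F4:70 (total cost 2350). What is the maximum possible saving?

750

Current plan cost = 25·14 + 30·12 + 10·9 + 25·12 + 35·11 + 5·5 + 70·12 = 2350.
Optimal plan:
  G1–F3: 5 × 9 = 45
  G1–F4: 60 × 5 = 300
  G2–F3: 25 × 12 = 300
  G3–F1: 25 × 6 = 150
  G3–F4: 15 × 5 = 75
  G4–F2: 30 × 11 = 330
  G4–F3: 40 × 10 = 400
Optimal cost = 1600.
Saving = 2350 − 1600 = 750.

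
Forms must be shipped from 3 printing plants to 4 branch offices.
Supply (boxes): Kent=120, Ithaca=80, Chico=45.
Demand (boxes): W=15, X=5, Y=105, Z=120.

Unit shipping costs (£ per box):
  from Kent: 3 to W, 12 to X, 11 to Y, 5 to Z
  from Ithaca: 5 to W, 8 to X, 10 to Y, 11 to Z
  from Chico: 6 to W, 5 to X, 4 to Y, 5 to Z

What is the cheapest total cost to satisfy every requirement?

Optimal allocation:
  Kent to Z: 120 × £5 = £600
  Ithaca to W: 15 × £5 = £75
  Ithaca to X: 5 × £8 = £40
  Ithaca to Y: 60 × £10 = £600
  Chico to Y: 45 × £4 = £180
Total = 600 + 75 + 40 + 600 + 180 = £1495.
(Supply check: Kent ships 120; Ithaca ships 80; Chico ships 45.)

1495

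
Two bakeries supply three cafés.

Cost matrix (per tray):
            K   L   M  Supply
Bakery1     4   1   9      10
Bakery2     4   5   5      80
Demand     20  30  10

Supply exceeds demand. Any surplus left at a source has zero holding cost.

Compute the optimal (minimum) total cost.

One minimum-cost allocation:
  Bakery1–L: 10 × 1 = 10
  Bakery2–K: 20 × 4 = 80
  Bakery2–L: 20 × 5 = 100
  Bakery2–M: 10 × 5 = 50
Total = 10 + 80 + 100 + 50 = 240.

240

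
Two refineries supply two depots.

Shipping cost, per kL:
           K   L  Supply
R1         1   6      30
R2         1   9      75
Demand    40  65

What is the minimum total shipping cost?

Optimal allocation:
  R1->L: 30 × 6 = 180
  R2->K: 40 × 1 = 40
  R2->L: 35 × 9 = 315
Total = 180 + 40 + 315 = 535.

535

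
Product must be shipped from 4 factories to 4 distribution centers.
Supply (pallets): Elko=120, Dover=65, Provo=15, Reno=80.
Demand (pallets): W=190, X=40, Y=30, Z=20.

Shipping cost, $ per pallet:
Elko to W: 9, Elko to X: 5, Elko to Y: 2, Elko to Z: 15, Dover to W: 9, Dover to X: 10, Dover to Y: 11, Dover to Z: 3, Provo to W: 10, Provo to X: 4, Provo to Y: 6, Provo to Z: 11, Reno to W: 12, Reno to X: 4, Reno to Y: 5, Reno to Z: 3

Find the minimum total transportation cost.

One minimum-cost allocation:
  Elko->W: 110 × $9 = $990
  Elko->Y: 10 × $2 = $20
  Dover->W: 65 × $9 = $585
  Provo->W: 15 × $10 = $150
  Reno->X: 40 × $4 = $160
  Reno->Y: 20 × $5 = $100
  Reno->Z: 20 × $3 = $60
Total = 990 + 20 + 585 + 150 + 160 + 100 + 60 = $2065.

2065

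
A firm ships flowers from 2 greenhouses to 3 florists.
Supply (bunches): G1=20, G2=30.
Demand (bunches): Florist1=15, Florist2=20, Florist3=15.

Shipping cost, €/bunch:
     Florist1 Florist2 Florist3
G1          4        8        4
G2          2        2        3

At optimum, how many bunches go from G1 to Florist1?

Optimal shipments:
  G1→Florist1: 5 × €4 = €20
  G1→Florist3: 15 × €4 = €60
  G2→Florist1: 10 × €2 = €20
  G2→Florist2: 20 × €2 = €40
Total cost = €140.
So G1→Florist1 carries 5 bunches.

5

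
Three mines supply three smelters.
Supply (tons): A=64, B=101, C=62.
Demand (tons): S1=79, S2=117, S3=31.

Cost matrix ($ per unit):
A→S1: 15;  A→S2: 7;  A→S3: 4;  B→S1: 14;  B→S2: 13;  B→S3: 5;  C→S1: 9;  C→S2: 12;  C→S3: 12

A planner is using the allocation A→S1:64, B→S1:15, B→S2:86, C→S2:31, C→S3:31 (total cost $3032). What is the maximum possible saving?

944

Current plan cost = 64·15 + 15·14 + 86·13 + 31·12 + 31·12 = $3032.
Optimal plan:
  A->S2: 64 × $7 = $448
  B->S1: 17 × $14 = $238
  B->S2: 53 × $13 = $689
  B->S3: 31 × $5 = $155
  C->S1: 62 × $9 = $558
Optimal cost = $2088.
Saving = 3032 − 2088 = $944.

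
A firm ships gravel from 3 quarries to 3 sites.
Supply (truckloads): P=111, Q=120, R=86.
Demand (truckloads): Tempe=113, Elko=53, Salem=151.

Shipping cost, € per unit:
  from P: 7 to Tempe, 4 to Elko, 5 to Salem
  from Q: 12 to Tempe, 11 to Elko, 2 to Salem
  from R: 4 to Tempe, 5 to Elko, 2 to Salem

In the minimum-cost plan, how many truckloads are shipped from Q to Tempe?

Solving gives:
  P→Tempe: 27 × €7 = €189
  P→Elko: 53 × €4 = €212
  P→Salem: 31 × €5 = €155
  Q→Salem: 120 × €2 = €240
  R→Tempe: 86 × €4 = €344
Total cost = €1140.
The route Q→Tempe is not used.

0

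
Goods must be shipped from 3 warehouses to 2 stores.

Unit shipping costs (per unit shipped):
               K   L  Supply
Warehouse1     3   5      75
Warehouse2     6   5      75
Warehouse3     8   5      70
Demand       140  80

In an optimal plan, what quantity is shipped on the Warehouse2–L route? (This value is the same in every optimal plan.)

10

Solving gives:
  Warehouse1→K: 75 units
  Warehouse2→K: 65 units
  Warehouse2→L: 10 units
  Warehouse3→L: 70 units
Total cost = 1015.
So Warehouse2→L carries 10 units.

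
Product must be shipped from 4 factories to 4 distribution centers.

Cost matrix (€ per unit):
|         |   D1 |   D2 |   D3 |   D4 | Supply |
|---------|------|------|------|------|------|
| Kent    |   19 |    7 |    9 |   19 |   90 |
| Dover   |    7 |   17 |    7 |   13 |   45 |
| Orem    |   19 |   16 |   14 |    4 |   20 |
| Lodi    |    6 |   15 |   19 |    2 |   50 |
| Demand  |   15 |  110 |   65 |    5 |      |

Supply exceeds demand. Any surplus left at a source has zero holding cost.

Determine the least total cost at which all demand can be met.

One minimum-cost allocation:
  Kent->D2: 90 pallets
  Dover->D3: 45 pallets
  Orem->D3: 20 pallets
  Lodi->D1: 15 pallets
  Lodi->D2: 20 pallets
  Lodi->D4: 5 pallets
Total cost = €1625.

1625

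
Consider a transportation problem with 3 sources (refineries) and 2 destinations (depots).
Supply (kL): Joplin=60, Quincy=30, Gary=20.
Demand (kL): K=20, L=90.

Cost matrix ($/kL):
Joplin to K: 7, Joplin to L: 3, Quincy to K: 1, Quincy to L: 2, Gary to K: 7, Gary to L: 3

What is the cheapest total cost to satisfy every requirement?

280

One minimum-cost allocation:
  Joplin to L: 60 × $3 = $180
  Quincy to K: 20 × $1 = $20
  Quincy to L: 10 × $2 = $20
  Gary to L: 20 × $3 = $60
Total = 180 + 20 + 20 + 60 = $280.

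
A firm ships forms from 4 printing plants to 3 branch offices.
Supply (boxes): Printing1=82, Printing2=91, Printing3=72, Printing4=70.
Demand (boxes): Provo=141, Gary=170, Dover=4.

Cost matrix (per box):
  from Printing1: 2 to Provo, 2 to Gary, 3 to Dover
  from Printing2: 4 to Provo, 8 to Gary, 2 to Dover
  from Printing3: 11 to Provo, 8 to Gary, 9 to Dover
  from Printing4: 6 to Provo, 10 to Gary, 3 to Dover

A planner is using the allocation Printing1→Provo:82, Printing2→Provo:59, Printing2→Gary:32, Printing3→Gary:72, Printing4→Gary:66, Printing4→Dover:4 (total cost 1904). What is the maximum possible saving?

328

Current plan cost = 82·2 + 59·4 + 32·8 + 72·8 + 66·10 + 4·3 = 1904.
Optimal plan:
  Printing1→Gary: 82 × 2 = 164
  Printing2→Provo: 75 × 4 = 300
  Printing2→Gary: 16 × 8 = 128
  Printing3→Gary: 72 × 8 = 576
  Printing4→Provo: 66 × 6 = 396
  Printing4→Dover: 4 × 3 = 12
Optimal cost = 1576.
Saving = 1904 − 1576 = 328.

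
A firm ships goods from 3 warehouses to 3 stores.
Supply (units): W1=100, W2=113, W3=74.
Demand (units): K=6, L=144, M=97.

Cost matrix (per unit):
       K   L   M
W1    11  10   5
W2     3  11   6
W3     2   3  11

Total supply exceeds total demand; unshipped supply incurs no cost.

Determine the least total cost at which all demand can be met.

1492

An optimal shipping plan:
  W1–L: 70 × 10 = 700
  W1–M: 30 × 5 = 150
  W2–K: 6 × 3 = 18
  W2–M: 67 × 6 = 402
  W3–L: 74 × 3 = 222
Total = 700 + 150 + 18 + 402 + 222 = 1492.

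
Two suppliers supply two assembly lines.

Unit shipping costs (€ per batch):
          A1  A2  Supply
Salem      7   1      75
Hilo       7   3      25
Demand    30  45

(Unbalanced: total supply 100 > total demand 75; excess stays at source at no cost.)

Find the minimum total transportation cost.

255

One minimum-cost allocation:
  Salem->A1: 5 batches
  Salem->A2: 45 batches
  Hilo->A1: 25 batches
Total cost = €255.
(Supply check: Salem ships 50; Hilo ships 25.)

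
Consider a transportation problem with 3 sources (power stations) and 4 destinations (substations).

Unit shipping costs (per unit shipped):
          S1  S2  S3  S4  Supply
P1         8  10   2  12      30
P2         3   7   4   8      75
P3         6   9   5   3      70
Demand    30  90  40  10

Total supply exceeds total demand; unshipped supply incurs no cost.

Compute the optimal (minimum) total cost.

950

An optimal shipping plan:
  P1 to S3: 30 × 2 = 60
  P2 to S1: 30 × 3 = 90
  P2 to S2: 45 × 7 = 315
  P3 to S2: 45 × 9 = 405
  P3 to S3: 10 × 5 = 50
  P3 to S4: 10 × 3 = 30
Total = 60 + 90 + 315 + 405 + 50 + 30 = 950.
(Supply check: P1 ships 30; P2 ships 75; P3 ships 65.)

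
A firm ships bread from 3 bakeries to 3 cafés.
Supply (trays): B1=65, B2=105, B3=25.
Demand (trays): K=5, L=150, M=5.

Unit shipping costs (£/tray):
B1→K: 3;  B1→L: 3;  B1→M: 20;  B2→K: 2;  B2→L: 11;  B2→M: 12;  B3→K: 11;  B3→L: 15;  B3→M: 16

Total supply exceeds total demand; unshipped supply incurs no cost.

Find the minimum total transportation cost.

One minimum-cost allocation:
  B1 to L: 65 trays
  B2 to K: 5 trays
  B2 to L: 85 trays
  B2 to M: 5 trays
Total cost = £1200.

1200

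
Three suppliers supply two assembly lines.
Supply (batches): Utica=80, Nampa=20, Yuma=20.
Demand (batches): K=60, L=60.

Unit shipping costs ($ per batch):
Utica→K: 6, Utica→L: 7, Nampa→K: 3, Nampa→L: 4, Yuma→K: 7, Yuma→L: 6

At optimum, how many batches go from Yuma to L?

Optimal shipments:
  Utica–K: 40 × $6 = $240
  Utica–L: 40 × $7 = $280
  Nampa–K: 20 × $3 = $60
  Yuma–L: 20 × $6 = $120
Total cost = $700.
So Yuma→L carries 20 batches.

20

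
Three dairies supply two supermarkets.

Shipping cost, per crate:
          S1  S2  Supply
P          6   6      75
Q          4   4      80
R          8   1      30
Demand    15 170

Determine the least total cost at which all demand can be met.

An optimal shipping plan:
  P–S1: 15 × 6 = 90
  P–S2: 60 × 6 = 360
  Q–S2: 80 × 4 = 320
  R–S2: 30 × 1 = 30
Total = 90 + 360 + 320 + 30 = 800.

800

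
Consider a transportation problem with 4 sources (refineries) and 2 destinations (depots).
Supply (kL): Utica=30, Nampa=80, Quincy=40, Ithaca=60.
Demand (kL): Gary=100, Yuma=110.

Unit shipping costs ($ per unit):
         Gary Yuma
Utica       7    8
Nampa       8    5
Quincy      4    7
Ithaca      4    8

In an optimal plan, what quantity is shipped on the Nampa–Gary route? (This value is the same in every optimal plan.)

0

Optimal shipments:
  Utica->Yuma: 30 × $8 = $240
  Nampa->Yuma: 80 × $5 = $400
  Quincy->Gary: 40 × $4 = $160
  Ithaca->Gary: 60 × $4 = $240
Total cost = $1040.
The route Nampa→Gary is not used.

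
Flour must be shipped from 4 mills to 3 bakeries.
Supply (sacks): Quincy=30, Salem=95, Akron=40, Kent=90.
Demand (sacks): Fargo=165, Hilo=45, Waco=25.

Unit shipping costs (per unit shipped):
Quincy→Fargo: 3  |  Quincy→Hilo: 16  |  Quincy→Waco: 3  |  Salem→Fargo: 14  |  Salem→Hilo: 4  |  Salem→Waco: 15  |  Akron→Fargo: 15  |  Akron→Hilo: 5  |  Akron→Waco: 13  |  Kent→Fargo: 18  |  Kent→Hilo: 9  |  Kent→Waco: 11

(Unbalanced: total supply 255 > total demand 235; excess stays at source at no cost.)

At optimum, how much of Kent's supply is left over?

20

An optimal plan:
  Quincy to Fargo: 30 sacks
  Salem to Fargo: 50 sacks
  Salem to Hilo: 45 sacks
  Akron to Fargo: 40 sacks
  Kent to Fargo: 45 sacks
  Kent to Waco: 25 sacks
Total cost = 2655.
Kent ships 70 of its 90, leaving 20.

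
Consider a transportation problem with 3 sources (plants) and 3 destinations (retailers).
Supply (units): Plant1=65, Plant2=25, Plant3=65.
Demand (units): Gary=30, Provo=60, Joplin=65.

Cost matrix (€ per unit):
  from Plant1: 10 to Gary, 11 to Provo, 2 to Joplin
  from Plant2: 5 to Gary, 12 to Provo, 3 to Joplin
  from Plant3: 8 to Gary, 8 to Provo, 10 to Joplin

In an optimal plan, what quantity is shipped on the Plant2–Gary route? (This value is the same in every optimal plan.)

Optimal shipments:
  Plant1–Joplin: 65 × €2 = €130
  Plant2–Gary: 25 × €5 = €125
  Plant3–Gary: 5 × €8 = €40
  Plant3–Provo: 60 × €8 = €480
Total cost = €775.
So Plant2→Gary carries 25 units.

25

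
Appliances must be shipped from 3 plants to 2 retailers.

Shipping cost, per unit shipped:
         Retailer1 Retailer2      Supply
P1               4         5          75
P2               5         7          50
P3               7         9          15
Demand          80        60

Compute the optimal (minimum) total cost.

715

A cheapest plan:
  P1→Retailer1: 15 × 4 = 60
  P1→Retailer2: 60 × 5 = 300
  P2→Retailer1: 50 × 5 = 250
  P3→Retailer1: 15 × 7 = 105
Total = 60 + 300 + 250 + 105 = 715.
(Supply check: P1 ships 75; P2 ships 50; P3 ships 15.)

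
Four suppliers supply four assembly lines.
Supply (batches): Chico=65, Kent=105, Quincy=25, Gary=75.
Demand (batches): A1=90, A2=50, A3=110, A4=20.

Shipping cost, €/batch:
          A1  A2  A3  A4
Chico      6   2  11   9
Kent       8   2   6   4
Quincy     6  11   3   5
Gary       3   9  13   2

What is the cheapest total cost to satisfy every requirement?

1080

A cheapest plan:
  Chico->A1: 15 × €6 = €90
  Chico->A2: 50 × €2 = €100
  Kent->A3: 85 × €6 = €510
  Kent->A4: 20 × €4 = €80
  Quincy->A3: 25 × €3 = €75
  Gary->A1: 75 × €3 = €225
Total = 90 + 100 + 510 + 80 + 75 + 225 = €1080.
(Supply check: Chico ships 65; Kent ships 105; Quincy ships 25; Gary ships 75.)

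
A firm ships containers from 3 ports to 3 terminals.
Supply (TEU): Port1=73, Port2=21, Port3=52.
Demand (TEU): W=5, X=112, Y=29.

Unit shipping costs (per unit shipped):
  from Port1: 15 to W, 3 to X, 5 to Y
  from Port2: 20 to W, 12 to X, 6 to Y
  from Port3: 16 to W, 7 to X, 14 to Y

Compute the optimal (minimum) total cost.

One minimum-cost allocation:
  Port1→X: 65 × 3 = 195
  Port1→Y: 8 × 5 = 40
  Port2→Y: 21 × 6 = 126
  Port3→W: 5 × 16 = 80
  Port3→X: 47 × 7 = 329
Total = 195 + 40 + 126 + 80 + 329 = 770.

770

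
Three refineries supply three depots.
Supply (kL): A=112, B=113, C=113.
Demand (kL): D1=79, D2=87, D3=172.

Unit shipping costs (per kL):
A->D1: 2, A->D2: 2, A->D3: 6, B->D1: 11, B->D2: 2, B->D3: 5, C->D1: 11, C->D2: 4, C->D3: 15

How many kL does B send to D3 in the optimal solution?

Solving gives:
  A→D1: 53 × 2 = 106
  A→D3: 59 × 6 = 354
  B→D3: 113 × 5 = 565
  C→D1: 26 × 11 = 286
  C→D2: 87 × 4 = 348
Total cost = 1659.
So B→D3 carries 113 kL.

113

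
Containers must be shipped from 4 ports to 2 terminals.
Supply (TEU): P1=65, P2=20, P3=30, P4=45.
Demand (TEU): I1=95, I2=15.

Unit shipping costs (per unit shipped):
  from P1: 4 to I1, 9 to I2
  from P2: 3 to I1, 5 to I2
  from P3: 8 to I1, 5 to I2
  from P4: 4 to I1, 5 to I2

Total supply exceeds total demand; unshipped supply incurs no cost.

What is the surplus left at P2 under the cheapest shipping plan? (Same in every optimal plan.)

0

Minimum-cost shipments:
  P1 to I1: 30 × 4 = 120
  P2 to I1: 20 × 3 = 60
  P3 to I2: 15 × 5 = 75
  P4 to I1: 45 × 4 = 180
Total cost = 435.
P2 ships 20 of its 20, leaving 0.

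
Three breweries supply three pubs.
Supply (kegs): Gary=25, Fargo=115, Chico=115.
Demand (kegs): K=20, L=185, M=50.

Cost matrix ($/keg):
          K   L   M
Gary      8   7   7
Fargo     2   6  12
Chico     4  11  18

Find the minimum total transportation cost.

2140

An optimal shipping plan:
  Gary→M: 25 × $7 = $175
  Fargo→L: 90 × $6 = $540
  Fargo→M: 25 × $12 = $300
  Chico→K: 20 × $4 = $80
  Chico→L: 95 × $11 = $1045
Total = 175 + 540 + 300 + 80 + 1045 = $2140.
(Supply check: Gary ships 25; Fargo ships 115; Chico ships 115.)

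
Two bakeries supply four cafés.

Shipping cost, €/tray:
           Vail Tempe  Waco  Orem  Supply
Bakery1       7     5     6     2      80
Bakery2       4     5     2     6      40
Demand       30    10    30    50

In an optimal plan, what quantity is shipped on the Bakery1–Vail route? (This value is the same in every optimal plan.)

Optimal shipments:
  Bakery1 to Vail: 20 trays
  Bakery1 to Tempe: 10 trays
  Bakery1 to Orem: 50 trays
  Bakery2 to Vail: 10 trays
  Bakery2 to Waco: 30 trays
Total cost = €390.
So Bakery1→Vail carries 20 trays.

20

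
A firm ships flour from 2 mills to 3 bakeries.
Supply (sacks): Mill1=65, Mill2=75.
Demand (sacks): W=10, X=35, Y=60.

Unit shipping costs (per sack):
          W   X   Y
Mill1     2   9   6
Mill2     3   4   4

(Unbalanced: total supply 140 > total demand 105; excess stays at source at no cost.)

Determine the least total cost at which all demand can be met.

Optimal allocation:
  Mill1 to W: 10 × 2 = 20
  Mill1 to Y: 20 × 6 = 120
  Mill2 to X: 35 × 4 = 140
  Mill2 to Y: 40 × 4 = 160
Total = 20 + 120 + 140 + 160 = 440.
(Supply check: Mill1 ships 30; Mill2 ships 75.)

440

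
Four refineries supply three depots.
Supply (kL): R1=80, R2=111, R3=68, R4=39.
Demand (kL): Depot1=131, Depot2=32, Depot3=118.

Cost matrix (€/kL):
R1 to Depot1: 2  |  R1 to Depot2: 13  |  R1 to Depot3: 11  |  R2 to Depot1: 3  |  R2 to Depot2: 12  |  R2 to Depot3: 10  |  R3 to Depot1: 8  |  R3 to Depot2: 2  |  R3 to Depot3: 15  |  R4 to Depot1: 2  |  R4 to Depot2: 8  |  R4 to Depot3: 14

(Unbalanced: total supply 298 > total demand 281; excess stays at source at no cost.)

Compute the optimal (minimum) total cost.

One minimum-cost allocation:
  R1–Depot1: 80 × €2 = €160
  R2–Depot1: 12 × €3 = €36
  R2–Depot3: 99 × €10 = €990
  R3–Depot2: 32 × €2 = €64
  R3–Depot3: 19 × €15 = €285
  R4–Depot1: 39 × €2 = €78
Total = 160 + 36 + 990 + 64 + 285 + 78 = €1613.
(Supply check: R1 ships 80; R2 ships 111; R3 ships 51; R4 ships 39.)

1613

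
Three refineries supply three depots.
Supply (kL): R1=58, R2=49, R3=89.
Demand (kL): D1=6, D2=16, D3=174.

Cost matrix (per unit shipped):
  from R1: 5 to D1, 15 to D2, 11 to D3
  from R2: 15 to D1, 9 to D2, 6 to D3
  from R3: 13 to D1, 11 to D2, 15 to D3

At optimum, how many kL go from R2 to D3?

49

The minimum-cost plan:
  R1->D1: 6 × 5 = 30
  R1->D3: 52 × 11 = 572
  R2->D3: 49 × 6 = 294
  R3->D2: 16 × 11 = 176
  R3->D3: 73 × 15 = 1095
Total cost = 2167.
So R2→D3 carries 49 kL.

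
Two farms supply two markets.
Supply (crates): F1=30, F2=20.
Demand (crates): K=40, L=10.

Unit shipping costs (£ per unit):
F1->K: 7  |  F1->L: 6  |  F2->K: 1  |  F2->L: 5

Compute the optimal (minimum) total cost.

220

An optimal shipping plan:
  F1→K: 20 crates
  F1→L: 10 crates
  F2→K: 20 crates
Total cost = £220.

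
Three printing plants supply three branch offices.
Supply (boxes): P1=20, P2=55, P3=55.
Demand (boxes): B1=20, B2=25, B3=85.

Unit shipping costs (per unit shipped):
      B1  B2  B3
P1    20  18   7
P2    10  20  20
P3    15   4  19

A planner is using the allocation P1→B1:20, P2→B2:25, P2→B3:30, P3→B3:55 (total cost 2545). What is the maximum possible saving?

835

Current plan cost = 20·20 + 25·20 + 30·20 + 55·19 = 2545.
Optimal plan:
  P1->B3: 20 × 7 = 140
  P2->B1: 20 × 10 = 200
  P2->B3: 35 × 20 = 700
  P3->B2: 25 × 4 = 100
  P3->B3: 30 × 19 = 570
Optimal cost = 1710.
Saving = 2545 − 1710 = 835.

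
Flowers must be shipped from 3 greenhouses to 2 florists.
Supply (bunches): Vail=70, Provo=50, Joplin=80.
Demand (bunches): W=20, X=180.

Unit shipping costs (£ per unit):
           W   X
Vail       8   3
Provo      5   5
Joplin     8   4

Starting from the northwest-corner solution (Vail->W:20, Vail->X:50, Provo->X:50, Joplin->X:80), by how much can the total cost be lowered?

100

Current plan cost = 20·8 + 50·3 + 50·5 + 80·4 = £880.
Optimal plan:
  Vail to X: 70 × £3 = £210
  Provo to W: 20 × £5 = £100
  Provo to X: 30 × £5 = £150
  Joplin to X: 80 × £4 = £320
Optimal cost = £780.
Saving = 880 − 780 = £100.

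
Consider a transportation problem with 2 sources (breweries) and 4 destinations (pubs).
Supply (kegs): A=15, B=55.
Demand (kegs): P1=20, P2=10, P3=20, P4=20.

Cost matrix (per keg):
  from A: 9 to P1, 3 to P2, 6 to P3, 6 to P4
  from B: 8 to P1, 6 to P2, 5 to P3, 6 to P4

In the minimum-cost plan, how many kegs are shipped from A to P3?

0

Solving gives:
  A–P2: 10 kegs
  A–P4: 5 kegs
  B–P1: 20 kegs
  B–P3: 20 kegs
  B–P4: 15 kegs
Total cost = 410.
The route A→P3 is not used.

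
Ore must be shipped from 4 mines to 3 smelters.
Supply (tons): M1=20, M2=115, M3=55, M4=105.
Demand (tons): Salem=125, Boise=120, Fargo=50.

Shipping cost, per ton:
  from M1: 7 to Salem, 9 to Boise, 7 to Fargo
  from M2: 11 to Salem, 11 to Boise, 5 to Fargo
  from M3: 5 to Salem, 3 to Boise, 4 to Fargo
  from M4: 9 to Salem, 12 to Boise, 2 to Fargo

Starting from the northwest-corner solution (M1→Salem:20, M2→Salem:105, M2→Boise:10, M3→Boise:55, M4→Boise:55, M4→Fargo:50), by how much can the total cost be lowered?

165

Current plan cost = 20·7 + 105·11 + 10·11 + 55·3 + 55·12 + 50·2 = 2330.
Optimal plan:
  M1–Salem: 20 tons
  M2–Salem: 50 tons
  M2–Boise: 65 tons
  M3–Boise: 55 tons
  M4–Salem: 55 tons
  M4–Fargo: 50 tons
Optimal cost = 2165.
Saving = 2330 − 2165 = 165.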